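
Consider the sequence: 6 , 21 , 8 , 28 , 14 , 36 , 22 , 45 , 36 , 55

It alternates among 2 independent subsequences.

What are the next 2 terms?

58, 66

Odd-indexed and even-indexed terms follow separate rules.
Stream A is 6, 8, 14, 22, 36, which is a Fibonacci-like recurrence a_n = a_{n-1} + a_{n-2}.
Stream B is 21, 28, 36, 45, 55, which is triangular numbers starting at T_6.
Term 11 comes from stream A (its 6th entry): 58.
Position 12 → stream B, term 6 = 66.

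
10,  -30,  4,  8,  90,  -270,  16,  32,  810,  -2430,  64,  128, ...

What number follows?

7290

The slot pattern repeats as AABB (period 4), so there are 2 interleaved tracks.
Track A: 10, -30, 90, -270, 810, -2430 (a geometric progression (common ratio -3)).
Track B: 4, 8, 16, 32, 64, 128 (successive powers of 2).
Position 13 → track A, term 7 = 7290.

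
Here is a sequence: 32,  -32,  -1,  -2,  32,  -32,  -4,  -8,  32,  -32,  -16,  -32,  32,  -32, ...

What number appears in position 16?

Reading positions in blocks of 4 reveals the pattern AABB — 2 tracks woven together.
Track A: 32, -32, 32, -32, 32, -32, 32, -32 — oscillating between 32 and -32.
Track B: -1, -2, -4, -8, -16, -32 — a geometric progression (common ratio 2).
Position 16 falls in track B as its term 8, giving -128.

-128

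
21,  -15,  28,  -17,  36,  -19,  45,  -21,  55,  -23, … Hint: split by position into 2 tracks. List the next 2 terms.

Odd-indexed and even-indexed terms follow separate rules.
Subsequence A = 21, 28, 36, 45, 55: the triangular numbers T_6, T_7, ….
Subsequence B = -15, -17, -19, -21, -23: linear: a_n = -13 − 2·n.
Term 11 comes from subsequence A (its 6th entry): 66.
The 12th slot belongs to subsequence B; its 6th term is -25.

66, -25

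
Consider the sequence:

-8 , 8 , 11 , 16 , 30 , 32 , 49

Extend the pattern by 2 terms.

Split by position mod 2 into 2 tracks.
Track A: -8, 11, 30, 49. Arithmetic with common difference +19.
Track B: 8, 16, 32. Powers of 2.
The 8th slot belongs to track B; its 4th term is 64.
Position 9 → track A, term 5 = 68.

64, 68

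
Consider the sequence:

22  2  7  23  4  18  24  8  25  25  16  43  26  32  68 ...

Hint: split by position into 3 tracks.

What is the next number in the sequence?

The terms cycle through 3 interleaved subsequences.
Track A: 22, 23, 24, 25, 26 — linear: a_n = 21 + n.
Track B: 2, 4, 8, 16, 32 — successive powers of 2.
Track C: 7, 18, 25, 43, 68 — Fibonacci-style (each term is the sum of the two before it).
Term 16 comes from track A (its 6th entry): 27.

27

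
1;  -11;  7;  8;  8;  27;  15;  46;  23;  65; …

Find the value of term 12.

Split by position mod 2 into 2 tracks.
Track A: 1, 7, 8, 15, 23 — Fibonacci-style (each term is the sum of the two before it).
Track B: -11, 8, 27, 46, 65 — arithmetic with common difference +19.
Position 12 → track B, term 6 = 84.

84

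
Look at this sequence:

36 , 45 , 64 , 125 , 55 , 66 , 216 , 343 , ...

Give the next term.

Reading positions in blocks of 4 reveals the pattern AABB — 2 tracks woven together.
Track A: 36, 45, 55, 66. Triangular numbers n(n+1)/2 for n = 8, 9, ….
Track B: 64, 125, 216, 343. Perfect cubes starting at 4³.
Position 9 falls in track A as its term 5, giving 78.

78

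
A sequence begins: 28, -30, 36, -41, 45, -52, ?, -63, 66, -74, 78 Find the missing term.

Odd-indexed and even-indexed terms follow separate rules.
Track A: 28, 36, 45, ?, 66, 78 (triangular numbers starting at T_7).
Track B: -30, -41, -52, -63, -74 (linear: a_n = -19 − 11·n).
The gap is track A's term 4; the rule gives 55.

55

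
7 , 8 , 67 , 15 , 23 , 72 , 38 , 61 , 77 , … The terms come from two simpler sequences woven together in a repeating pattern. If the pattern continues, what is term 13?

259

Reading positions in blocks of 3 reveals the pattern AAB — 2 tracks woven together.
Track A = 7, 8, 15, 23, 38, 61: Fibonacci-style (each term is the sum of the two before it).
Track B = 67, 72, 77: linear: a_n = 62 + 5·n.
Position 13 falls in track A as its term 9, giving 259.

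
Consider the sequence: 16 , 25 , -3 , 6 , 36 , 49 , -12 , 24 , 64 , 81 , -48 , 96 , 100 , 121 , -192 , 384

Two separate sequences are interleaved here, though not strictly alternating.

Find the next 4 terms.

Positions follow the repeating pattern AABB; grouping by letter gives 2 tracks.
Track A: 16, 25, 36, 49, 64, 81, 100, 121 (the squares 4², 5², 6², …).
Track B: -3, 6, -12, 24, -48, 96, -192, 384 (a geometric progression (common ratio -2)).
The 17th slot belongs to track A; its 9th term is 144.
Position 18 → track A, term 10 = 169.
Position 19 falls in track B as its term 9, giving -768.
Term 20 comes from track B (its 10th entry): 1536.

144, 169, -768, 1536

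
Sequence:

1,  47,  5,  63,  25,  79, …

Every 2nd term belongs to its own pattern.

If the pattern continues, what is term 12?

Taking every 2nd term gives 2 separate tracks.
Track A is 1, 5, 25, which is geometric, ×5 each step.
Track B is 47, 63, 79, which is arithmetic with common difference +16.
Term 12 comes from track B (its 6th entry): 127.

127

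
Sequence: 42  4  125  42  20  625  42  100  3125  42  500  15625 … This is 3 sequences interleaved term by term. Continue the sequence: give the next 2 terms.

Split by position mod 3 into 3 tracks.
Stream A: 42, 42, 42, 42. Always 42.
Stream B: 4, 20, 100, 500. Geometric with ratio 5.
Stream C: 125, 625, 3125, 15625. Successive powers of 5.
Position 13 → stream A, term 5 = 42.
Term 14 comes from stream B (its 5th entry): 2500.

42, 2500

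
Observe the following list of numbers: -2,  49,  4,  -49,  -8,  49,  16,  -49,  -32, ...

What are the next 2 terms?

49, 64

Positions 1, 3, 5, … form one subsequence and positions 2, 4, 6, … form another.
Track A: -2, 4, -8, 16, -32. Geometric, ×-2 each step.
Track B: 49, -49, 49, -49. The oscillation 49·(−1)^(n+1).
Term 10 comes from track B (its 5th entry): 49.
The 11th slot belongs to track A; its 6th term is 64.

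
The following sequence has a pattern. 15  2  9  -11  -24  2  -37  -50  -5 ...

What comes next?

The slot pattern repeats as AAB (period 3), so there are 2 interleaved tracks.
Subsequence A is 15, 2, -11, -24, -37, -50, which is linear: a_n = 28 − 13·n.
Subsequence B is 9, 2, -5, which is subtracting 7 each time.
Term 10 comes from subsequence A (its 7th entry): -63.

-63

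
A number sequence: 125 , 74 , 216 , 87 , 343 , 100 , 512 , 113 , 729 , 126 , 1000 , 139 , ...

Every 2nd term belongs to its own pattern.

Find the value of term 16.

165

Taking every 2nd term gives 2 separate tracks.
Track A: 125, 216, 343, 512, 729, 1000 (consecutive cubes n³ from n = 5).
Track B: 74, 87, 100, 113, 126, 139 (arithmetic with common difference +13).
The 16th slot belongs to track B; its 8th term is 165.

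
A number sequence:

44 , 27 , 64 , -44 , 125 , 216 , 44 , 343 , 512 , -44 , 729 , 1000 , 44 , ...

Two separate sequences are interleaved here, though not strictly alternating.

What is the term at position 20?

3375

Reading positions in blocks of 3 reveals the pattern ABB — 2 tracks woven together.
Stream A: 44, -44, 44, -44, 44 — oscillating between 44 and -44.
Stream B: 27, 64, 125, 216, 343, 512, 729, 1000 — perfect cubes starting at 3³.
Position 20 falls in stream B as its term 13, giving 3375.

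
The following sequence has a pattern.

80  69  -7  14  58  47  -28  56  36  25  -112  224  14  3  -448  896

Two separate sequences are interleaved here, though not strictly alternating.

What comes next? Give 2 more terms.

-8, -19

The slot pattern repeats as AABB (period 4), so there are 2 interleaved tracks.
Stream A is 80, 69, 58, 47, 36, 25, 14, 3, which is subtracting 11 each time.
Stream B is -7, 14, -28, 56, -112, 224, -448, 896, which is a geometric progression (common ratio -2).
Position 17 falls in stream A as its term 9, giving -8.
Term 18 comes from stream A (its 10th entry): -19.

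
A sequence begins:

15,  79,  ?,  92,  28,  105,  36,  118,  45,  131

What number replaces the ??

21

Split by position mod 2 into 2 tracks.
Subsequence A: 15, ?, 28, 36, 45. Triangular numbers n(n+1)/2 for n = 5, 6, ….
Subsequence B: 79, 92, 105, 118, 131. Arithmetic, step +13.
So the missing entry in subsequence A is 21.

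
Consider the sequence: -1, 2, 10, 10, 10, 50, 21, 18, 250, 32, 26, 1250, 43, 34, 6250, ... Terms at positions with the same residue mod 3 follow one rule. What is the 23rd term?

58

Read the sequence 3 terms at a time; column i is its own pattern.
Subsequence A = -1, 10, 21, 32, 43: adding 11 each time.
Subsequence B = 2, 10, 18, 26, 34: arithmetic with common difference +8.
Subsequence C = 10, 50, 250, 1250, 6250: a geometric progression (common ratio 5).
The 23rd slot belongs to subsequence B; its 8th term is 58.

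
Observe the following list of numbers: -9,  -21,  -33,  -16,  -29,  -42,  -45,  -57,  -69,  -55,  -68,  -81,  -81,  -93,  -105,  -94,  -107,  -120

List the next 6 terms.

-117, -129, -141, -133, -146, -159

The slot pattern repeats as AAABBB (period 6), so there are 2 interleaved tracks.
Track A: -9, -21, -33, -45, -57, -69, -81, -93, -105. Linear: a_n = 3 − 12·n.
Track B: -16, -29, -42, -55, -68, -81, -94, -107, -120. Linear: a_n = -3 − 13·n.
Position 19 → track A, term 10 = -117.
Term 20 comes from track A (its 11th entry): -129.
Position 21 falls in track A as its term 12, giving -141.
Position 22 → track B, term 10 = -133.
Position 23 → track B, term 11 = -146.
Position 24 falls in track B as its term 12, giving -159.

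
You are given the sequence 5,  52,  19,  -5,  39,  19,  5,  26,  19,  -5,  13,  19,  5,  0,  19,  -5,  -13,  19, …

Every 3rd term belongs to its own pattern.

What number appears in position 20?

-26

The terms cycle through 3 interleaved subsequences.
Track A: 5, -5, 5, -5, 5, -5. Oscillating between 5 and -5.
Track B: 52, 39, 26, 13, 0, -13. Linear: a_n = 65 − 13·n.
Track C: 19, 19, 19, 19, 19, 19. The constant sequence 19.
Term 20 comes from track B (its 7th entry): -26.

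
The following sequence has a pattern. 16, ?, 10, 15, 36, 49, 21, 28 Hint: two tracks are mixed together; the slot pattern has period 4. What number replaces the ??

The slot pattern repeats as AABB (period 4), so there are 2 interleaved tracks.
Track A: 16, ?, 36, 49. Perfect squares starting at 4².
Track B: 10, 15, 21, 28. Triangular numbers n(n+1)/2 for n = 4, 5, ….
Track A's pattern makes the blank 25.

25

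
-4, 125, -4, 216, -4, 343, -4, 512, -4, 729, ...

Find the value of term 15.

-4

Positions 1, 3, 5, … form one subsequence and positions 2, 4, 6, … form another.
Track A: -4, -4, -4, -4, -4 (constant -4).
Track B: 125, 216, 343, 512, 729 (perfect cubes starting at 5³).
Position 15 falls in track A as its term 8, giving -4.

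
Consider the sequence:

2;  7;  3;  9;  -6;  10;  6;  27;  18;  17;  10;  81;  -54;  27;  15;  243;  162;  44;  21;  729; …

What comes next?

-486

Split by position mod 4 into 4 tracks.
Track A: 2, -6, 18, -54, 162. Multiplying by -3 each time.
Track B: 7, 10, 17, 27, 44. Each term equals the sum of the previous two.
Track C: 3, 6, 10, 15, 21. Triangular numbers n(n+1)/2 for n = 2, 3, ….
Track D: 9, 27, 81, 243, 729. Successive powers of 3.
Position 21 → track A, term 6 = -486.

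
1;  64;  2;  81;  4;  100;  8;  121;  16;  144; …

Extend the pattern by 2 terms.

32, 169

Taking every 2nd term gives 2 separate tracks.
Subsequence A: 1, 2, 4, 8, 16 — successive powers of 2.
Subsequence B: 64, 81, 100, 121, 144 — consecutive squares n² from n = 8.
The 11th slot belongs to subsequence A; its 6th term is 32.
The 12th slot belongs to subsequence B; its 6th term is 169.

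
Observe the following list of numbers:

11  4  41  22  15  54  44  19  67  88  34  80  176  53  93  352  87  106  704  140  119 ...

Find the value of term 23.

227

Read the sequence 3 terms at a time; column i is its own pattern.
Subsequence A: 11, 22, 44, 88, 176, 352, 704 — multiplying by 2 each time.
Subsequence B: 4, 15, 19, 34, 53, 87, 140 — a Fibonacci-like recurrence a_n = a_{n-1} + a_{n-2}.
Subsequence C: 41, 54, 67, 80, 93, 106, 119 — linear: a_n = 28 + 13·n.
The 23rd slot belongs to subsequence B; its 8th term is 227.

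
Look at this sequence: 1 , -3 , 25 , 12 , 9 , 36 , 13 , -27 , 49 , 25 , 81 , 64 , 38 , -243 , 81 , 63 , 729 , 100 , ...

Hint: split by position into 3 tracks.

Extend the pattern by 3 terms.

Split by position mod 3 into 3 tracks.
Stream A = 1, 12, 13, 25, 38, 63: a Fibonacci-like recurrence a_n = a_{n-1} + a_{n-2}.
Stream B = -3, 9, -27, 81, -243, 729: a geometric progression (common ratio -3).
Stream C = 25, 36, 49, 64, 81, 100: perfect squares starting at 5².
The 19th slot belongs to stream A; its 7th term is 101.
Term 20 comes from stream B (its 7th entry): -2187.
Term 21 comes from stream C (its 7th entry): 121.

101, -2187, 121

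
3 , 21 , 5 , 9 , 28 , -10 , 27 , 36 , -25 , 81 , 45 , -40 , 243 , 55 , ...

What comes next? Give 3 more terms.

-55, 729, 66

Taking every 3rd term gives 3 separate tracks.
Track A: 3, 9, 27, 81, 243 (powers 3^1, 3^2, 3^3, …).
Track B: 21, 28, 36, 45, 55 (triangular numbers n(n+1)/2 for n = 6, 7, …).
Track C: 5, -10, -25, -40 (subtracting 15 each time).
Position 15 falls in track C as its term 5, giving -55.
Position 16 falls in track A as its term 6, giving 729.
Position 17 falls in track B as its term 6, giving 66.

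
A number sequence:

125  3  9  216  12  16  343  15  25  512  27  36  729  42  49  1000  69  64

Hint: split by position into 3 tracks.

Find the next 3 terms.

The terms cycle through 3 interleaved subsequences.
Track A: 125, 216, 343, 512, 729, 1000. Consecutive cubes n³ from n = 5.
Track B: 3, 12, 15, 27, 42, 69. Each term equals the sum of the previous two.
Track C: 9, 16, 25, 36, 49, 64. Consecutive squares n² from n = 3.
Position 19 falls in track A as its term 7, giving 1331.
The 20th slot belongs to track B; its 7th term is 111.
Term 21 comes from track C (its 7th entry): 81.

1331, 111, 81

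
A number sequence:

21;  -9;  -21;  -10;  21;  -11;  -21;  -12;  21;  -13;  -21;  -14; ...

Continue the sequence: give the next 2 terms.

21, -15

Taking every 2nd term gives 2 separate tracks.
Track A: 21, -21, 21, -21, 21, -21 — oscillating between 21 and -21.
Track B: -9, -10, -11, -12, -13, -14 — linear: a_n = -8 − n.
Position 13 → track A, term 7 = 21.
Position 14 falls in track B as its term 7, giving -15.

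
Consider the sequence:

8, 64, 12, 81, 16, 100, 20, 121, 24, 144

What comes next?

Odd-indexed and even-indexed terms follow separate rules.
Stream A is 8, 12, 16, 20, 24, which is adding 4 each time.
Stream B is 64, 81, 100, 121, 144, which is the squares 8², 9², 10², ….
Position 11 → stream A, term 6 = 28.

28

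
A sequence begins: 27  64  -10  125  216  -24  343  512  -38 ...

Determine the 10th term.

729

Reading positions in blocks of 3 reveals the pattern AAB — 2 tracks woven together.
Track A: 27, 64, 125, 216, 343, 512 (the cubes 3³, 4³, 5³, …).
Track B: -10, -24, -38 (linear: a_n = 4 − 14·n).
Position 10 falls in track A as its term 7, giving 729.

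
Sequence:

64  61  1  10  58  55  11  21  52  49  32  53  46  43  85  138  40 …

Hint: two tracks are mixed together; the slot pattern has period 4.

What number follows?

The slot pattern repeats as AABB (period 4), so there are 2 interleaved tracks.
Track A is 64, 61, 58, 55, 52, 49, 46, 43, 40, which is linear: a_n = 67 − 3·n.
Track B is 1, 10, 11, 21, 32, 53, 85, 138, which is a Fibonacci-like recurrence a_n = a_{n-1} + a_{n-2}.
Position 18 falls in track A as its term 10, giving 37.

37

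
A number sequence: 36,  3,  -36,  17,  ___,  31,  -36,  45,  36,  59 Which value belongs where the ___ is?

Split by position mod 2 into 2 tracks.
Subsequence A: 36, -36, ?, -36, 36. The oscillation 36·(−1)^(n+1).
Subsequence B: 3, 17, 31, 45, 59. Arithmetic, step +14.
So the missing entry in subsequence A is 36.

36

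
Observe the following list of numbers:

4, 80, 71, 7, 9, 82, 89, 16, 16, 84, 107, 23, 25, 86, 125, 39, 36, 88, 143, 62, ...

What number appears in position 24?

Read the sequence 4 terms at a time; column i is its own pattern.
Track A: 4, 9, 16, 25, 36 (consecutive squares n² from n = 2).
Track B: 80, 82, 84, 86, 88 (adding 2 each time).
Track C: 71, 89, 107, 125, 143 (arithmetic, step +18).
Track D: 7, 16, 23, 39, 62 (each term equals the sum of the previous two).
Position 24 → track D, term 6 = 101.

101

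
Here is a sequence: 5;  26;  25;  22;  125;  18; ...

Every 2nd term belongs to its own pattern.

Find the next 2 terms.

625, 14

Taking every 2nd term gives 2 separate tracks.
Track A = 5, 25, 125: powers of 5.
Track B = 26, 22, 18: arithmetic with common difference −4.
The 7th slot belongs to track A; its 4th term is 625.
Position 8 falls in track B as its term 4, giving 14.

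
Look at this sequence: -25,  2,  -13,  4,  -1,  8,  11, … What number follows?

16

Positions 1, 3, 5, … form one subsequence and positions 2, 4, 6, … form another.
Track A = -25, -13, -1, 11: arithmetic, step +12.
Track B = 2, 4, 8: successive powers of 2.
Position 8 falls in track B as its term 4, giving 16.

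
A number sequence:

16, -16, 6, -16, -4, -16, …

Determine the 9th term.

-24

Taking every 2nd term gives 2 separate tracks.
Track A: 16, 6, -4 — linear: a_n = 26 − 10·n.
Track B: -16, -16, -16 — constant -16.
The 9th slot belongs to track A; its 5th term is -24.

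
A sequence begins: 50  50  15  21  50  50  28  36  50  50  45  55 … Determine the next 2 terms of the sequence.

50, 50

The slot pattern repeats as AABB (period 4), so there are 2 interleaved tracks.
Stream A = 50, 50, 50, 50, 50, 50: constant 50.
Stream B = 15, 21, 28, 36, 45, 55: the triangular numbers T_5, T_6, ….
Position 13 falls in stream A as its term 7, giving 50.
Position 14 falls in stream A as its term 8, giving 50.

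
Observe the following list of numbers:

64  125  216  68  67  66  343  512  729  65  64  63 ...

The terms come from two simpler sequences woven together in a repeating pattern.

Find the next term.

The slot pattern repeats as AAABBB (period 6), so there are 2 interleaved tracks.
Subsequence A: 64, 125, 216, 343, 512, 729. Consecutive cubes n³ from n = 4.
Subsequence B: 68, 67, 66, 65, 64, 63. Arithmetic with common difference −1.
Position 13 falls in subsequence A as its term 7, giving 1000.

1000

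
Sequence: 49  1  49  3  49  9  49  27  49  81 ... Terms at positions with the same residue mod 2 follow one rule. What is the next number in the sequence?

Positions 1, 3, 5, … form one subsequence and positions 2, 4, 6, … form another.
Stream A: 49, 49, 49, 49, 49. The constant sequence 49.
Stream B: 1, 3, 9, 27, 81. Powers of 3.
Position 11 → stream A, term 6 = 49.

49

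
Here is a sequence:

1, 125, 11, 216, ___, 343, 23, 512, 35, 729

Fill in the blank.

12

Positions 1, 3, 5, … form one subsequence and positions 2, 4, 6, … form another.
Stream A = 1, 11, ?, 23, 35: each term equals the sum of the previous two.
Stream B = 125, 216, 343, 512, 729: perfect cubes starting at 5³.
Filling stream A at index 3 by its rule yields 12.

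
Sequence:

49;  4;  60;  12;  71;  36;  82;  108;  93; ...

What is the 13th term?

Positions 1, 3, 5, … form one subsequence and positions 2, 4, 6, … form another.
Stream A: 49, 60, 71, 82, 93 (arithmetic with common difference +11).
Stream B: 4, 12, 36, 108 (geometric with ratio 3).
Term 13 comes from stream A (its 7th entry): 115.

115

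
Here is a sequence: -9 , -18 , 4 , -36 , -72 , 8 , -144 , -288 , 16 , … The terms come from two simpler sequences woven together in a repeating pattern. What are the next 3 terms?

-576, -1152, 32

Reading positions in blocks of 3 reveals the pattern AAB — 2 tracks woven together.
Track A is -9, -18, -36, -72, -144, -288, which is a geometric progression (common ratio 2).
Track B is 4, 8, 16, which is successive powers of 2.
Position 10 falls in track A as its term 7, giving -576.
The 11th slot belongs to track A; its 8th term is -1152.
The 12th slot belongs to track B; its 4th term is 32.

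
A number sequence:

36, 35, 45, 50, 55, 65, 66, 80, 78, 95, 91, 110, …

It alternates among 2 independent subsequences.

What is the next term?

105

Odd-indexed and even-indexed terms follow separate rules.
Track A: 36, 45, 55, 66, 78, 91. Triangular numbers n(n+1)/2 for n = 8, 9, ….
Track B: 35, 50, 65, 80, 95, 110. Adding 15 each time.
Position 13 falls in track A as its term 7, giving 105.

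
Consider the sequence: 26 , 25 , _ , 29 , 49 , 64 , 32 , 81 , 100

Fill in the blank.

36

The slot pattern repeats as ABB (period 3), so there are 2 interleaved tracks.
Track A: 26, 29, 32 — adding 3 each time.
Track B: 25, ?, 49, 64, 81, 100 — consecutive squares n² from n = 5.
The gap is track B's term 2; the rule gives 36.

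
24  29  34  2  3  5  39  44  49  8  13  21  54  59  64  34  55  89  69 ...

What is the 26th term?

89

Reading positions in blocks of 6 reveals the pattern AAABBB — 2 tracks woven together.
Track A = 24, 29, 34, 39, 44, 49, 54, 59, 64, 69: arithmetic, step +5.
Track B = 2, 3, 5, 8, 13, 21, 34, 55, 89: each term equals the sum of the previous two.
Position 26 falls in track A as its term 14, giving 89.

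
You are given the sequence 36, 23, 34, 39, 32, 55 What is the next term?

The terms cycle through 2 interleaved subsequences.
Subsequence A: 36, 34, 32. Linear: a_n = 38 − 2·n.
Subsequence B: 23, 39, 55. Arithmetic, step +16.
Position 7 falls in subsequence A as its term 4, giving 30.

30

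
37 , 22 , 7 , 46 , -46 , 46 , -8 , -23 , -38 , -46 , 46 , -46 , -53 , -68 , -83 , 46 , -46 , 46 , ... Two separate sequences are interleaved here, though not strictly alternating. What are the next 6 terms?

The slot pattern repeats as AAABBB (period 6), so there are 2 interleaved tracks.
Stream A = 37, 22, 7, -8, -23, -38, -53, -68, -83: arithmetic with common difference −15.
Stream B = 46, -46, 46, -46, 46, -46, 46, -46, 46: alternating ±46.
Position 19 → stream A, term 10 = -98.
Position 20 falls in stream A as its term 11, giving -113.
Position 21 → stream A, term 12 = -128.
The 22nd slot belongs to stream B; its 10th term is -46.
The 23rd slot belongs to stream B; its 11th term is 46.
The 24th slot belongs to stream B; its 12th term is -46.

-98, -113, -128, -46, 46, -46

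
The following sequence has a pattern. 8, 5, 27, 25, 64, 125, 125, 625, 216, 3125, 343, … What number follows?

The terms cycle through 2 interleaved subsequences.
Stream A is 8, 27, 64, 125, 216, 343, which is consecutive cubes n³ from n = 2.
Stream B is 5, 25, 125, 625, 3125, which is multiplying by 5 each time.
Term 12 comes from stream B (its 6th entry): 15625.

15625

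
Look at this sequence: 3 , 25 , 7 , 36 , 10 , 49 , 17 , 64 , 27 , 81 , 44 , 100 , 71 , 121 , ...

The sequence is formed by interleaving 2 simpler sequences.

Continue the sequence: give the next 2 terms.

115, 144

Odd-indexed and even-indexed terms follow separate rules.
Stream A = 3, 7, 10, 17, 27, 44, 71: Fibonacci-style (each term is the sum of the two before it).
Stream B = 25, 36, 49, 64, 81, 100, 121: consecutive squares n² from n = 5.
Position 15 falls in stream A as its term 8, giving 115.
Position 16 falls in stream B as its term 8, giving 144.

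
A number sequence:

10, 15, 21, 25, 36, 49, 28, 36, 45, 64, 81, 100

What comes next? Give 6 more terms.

The slot pattern repeats as AAABBB (period 6), so there are 2 interleaved tracks.
Stream A: 10, 15, 21, 28, 36, 45. Triangular numbers n(n+1)/2 for n = 4, 5, ….
Stream B: 25, 36, 49, 64, 81, 100. The squares 5², 6², 7², ….
Position 13 → stream A, term 7 = 55.
Position 14 falls in stream A as its term 8, giving 66.
The 15th slot belongs to stream A; its 9th term is 78.
The 16th slot belongs to stream B; its 7th term is 121.
Position 17 → stream B, term 8 = 144.
Term 18 comes from stream B (its 9th entry): 169.

55, 66, 78, 121, 144, 169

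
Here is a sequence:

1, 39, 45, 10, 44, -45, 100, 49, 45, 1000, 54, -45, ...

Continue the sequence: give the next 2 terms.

The terms cycle through 3 interleaved subsequences.
Subsequence A: 1, 10, 100, 1000 (successive powers of 10).
Subsequence B: 39, 44, 49, 54 (linear: a_n = 34 + 5·n).
Subsequence C: 45, -45, 45, -45 (oscillating between 45 and -45).
Position 13 → subsequence A, term 5 = 10000.
Term 14 comes from subsequence B (its 5th entry): 59.

10000, 59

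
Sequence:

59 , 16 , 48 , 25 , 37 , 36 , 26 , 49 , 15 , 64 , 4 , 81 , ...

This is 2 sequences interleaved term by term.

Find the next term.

-7

Taking every 2nd term gives 2 separate tracks.
Track A: 59, 48, 37, 26, 15, 4 — arithmetic with common difference −11.
Track B: 16, 25, 36, 49, 64, 81 — the squares 4², 5², 6², ….
Position 13 falls in track A as its term 7, giving -7.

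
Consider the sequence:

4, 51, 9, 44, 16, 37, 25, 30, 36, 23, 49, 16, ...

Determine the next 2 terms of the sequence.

64, 9

Taking every 2nd term gives 2 separate tracks.
Track A: 4, 9, 16, 25, 36, 49. The squares 2², 3², 4², ….
Track B: 51, 44, 37, 30, 23, 16. Linear: a_n = 58 − 7·n.
Term 13 comes from track A (its 7th entry): 64.
Position 14 → track B, term 7 = 9.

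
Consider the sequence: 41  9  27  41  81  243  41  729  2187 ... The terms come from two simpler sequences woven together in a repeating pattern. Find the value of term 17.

531441

The slot pattern repeats as ABB (period 3), so there are 2 interleaved tracks.
Stream A = 41, 41, 41: constant 41.
Stream B = 9, 27, 81, 243, 729, 2187: powers of 3.
The 17th slot belongs to stream B; its 11th term is 531441.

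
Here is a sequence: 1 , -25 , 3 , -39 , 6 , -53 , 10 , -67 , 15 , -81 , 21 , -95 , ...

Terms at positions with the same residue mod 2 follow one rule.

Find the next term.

Positions 1, 3, 5, … form one subsequence and positions 2, 4, 6, … form another.
Track A is 1, 3, 6, 10, 15, 21, which is triangular numbers starting at T_1.
Track B is -25, -39, -53, -67, -81, -95, which is arithmetic, step −14.
The 13th slot belongs to track A; its 7th term is 28.

28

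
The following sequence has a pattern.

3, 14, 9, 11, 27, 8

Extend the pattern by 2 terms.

The terms cycle through 2 interleaved subsequences.
Stream A: 3, 9, 27 — powers 3^1, 3^2, 3^3, ….
Stream B: 14, 11, 8 — arithmetic with common difference −3.
The 7th slot belongs to stream A; its 4th term is 81.
Position 8 falls in stream B as its term 4, giving 5.

81, 5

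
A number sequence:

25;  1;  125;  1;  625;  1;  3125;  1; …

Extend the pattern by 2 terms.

Taking every 2nd term gives 2 separate tracks.
Track A = 25, 125, 625, 3125: powers of 5.
Track B = 1, 1, 1, 1: always 1.
Position 9 falls in track A as its term 5, giving 15625.
The 10th slot belongs to track B; its 5th term is 1.

15625, 1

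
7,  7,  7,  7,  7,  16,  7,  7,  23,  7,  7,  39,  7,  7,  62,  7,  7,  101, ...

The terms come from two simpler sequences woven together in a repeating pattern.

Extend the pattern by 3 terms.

Reading positions in blocks of 3 reveals the pattern AAB — 2 tracks woven together.
Stream A = 7, 7, 7, 7, 7, 7, 7, 7, 7, 7, 7, 7: the constant sequence 7.
Stream B = 7, 16, 23, 39, 62, 101: Fibonacci-style (each term is the sum of the two before it).
Position 19 → stream A, term 13 = 7.
Position 20 falls in stream A as its term 14, giving 7.
Position 21 → stream B, term 7 = 163.

7, 7, 163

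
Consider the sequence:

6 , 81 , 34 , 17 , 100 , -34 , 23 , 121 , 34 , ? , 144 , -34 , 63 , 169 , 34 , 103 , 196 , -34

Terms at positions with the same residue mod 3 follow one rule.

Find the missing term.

Split by position mod 3 into 3 tracks.
Subsequence A: 6, 17, 23, ?, 63, 103 — each term equals the sum of the previous two.
Subsequence B: 81, 100, 121, 144, 169, 196 — perfect squares starting at 9².
Subsequence C: 34, -34, 34, -34, 34, -34 — alternating ±34.
So the missing entry in subsequence A is 40.

40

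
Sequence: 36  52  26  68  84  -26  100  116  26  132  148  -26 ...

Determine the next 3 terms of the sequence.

164, 180, 26

Positions follow the repeating pattern AAB; grouping by letter gives 2 tracks.
Track A: 36, 52, 68, 84, 100, 116, 132, 148 — linear: a_n = 20 + 16·n.
Track B: 26, -26, 26, -26 — oscillating between 26 and -26.
Term 13 comes from track A (its 9th entry): 164.
The 14th slot belongs to track A; its 10th term is 180.
Position 15 → track B, term 5 = 26.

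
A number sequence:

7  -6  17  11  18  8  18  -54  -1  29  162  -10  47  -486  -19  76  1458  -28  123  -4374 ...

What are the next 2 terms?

-37, 199

Taking every 3rd term gives 3 separate tracks.
Stream A: 7, 11, 18, 29, 47, 76, 123. A Fibonacci-like recurrence a_n = a_{n-1} + a_{n-2}.
Stream B: -6, 18, -54, 162, -486, 1458, -4374. Geometric, ×-3 each step.
Stream C: 17, 8, -1, -10, -19, -28. Linear: a_n = 26 − 9·n.
Position 21 → stream C, term 7 = -37.
Term 22 comes from stream A (its 8th entry): 199.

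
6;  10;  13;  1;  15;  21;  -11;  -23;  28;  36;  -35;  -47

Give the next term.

The slot pattern repeats as AABB (period 4), so there are 2 interleaved tracks.
Track A = 6, 10, 15, 21, 28, 36: triangular numbers starting at T_3.
Track B = 13, 1, -11, -23, -35, -47: subtracting 12 each time.
The 13th slot belongs to track A; its 7th term is 45.

45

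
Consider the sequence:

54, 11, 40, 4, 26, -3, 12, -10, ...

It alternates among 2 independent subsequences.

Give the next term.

-2

Positions 1, 3, 5, … form one subsequence and positions 2, 4, 6, … form another.
Track A: 54, 40, 26, 12. Arithmetic, step −14.
Track B: 11, 4, -3, -10. Arithmetic with common difference −7.
Term 9 comes from track A (its 5th entry): -2.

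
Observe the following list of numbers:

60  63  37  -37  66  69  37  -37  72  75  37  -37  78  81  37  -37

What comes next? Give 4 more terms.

84, 87, 37, -37

Reading positions in blocks of 4 reveals the pattern AABB — 2 tracks woven together.
Track A: 60, 63, 66, 69, 72, 75, 78, 81 (adding 3 each time).
Track B: 37, -37, 37, -37, 37, -37, 37, -37 (oscillating between 37 and -37).
Term 17 comes from track A (its 9th entry): 84.
Position 18 → track A, term 10 = 87.
The 19th slot belongs to track B; its 9th term is 37.
Term 20 comes from track B (its 10th entry): -37.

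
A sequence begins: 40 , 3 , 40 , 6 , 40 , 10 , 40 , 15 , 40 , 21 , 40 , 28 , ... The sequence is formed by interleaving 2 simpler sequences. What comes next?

40

Odd-indexed and even-indexed terms follow separate rules.
Subsequence A: 40, 40, 40, 40, 40, 40 (always 40).
Subsequence B: 3, 6, 10, 15, 21, 28 (triangular numbers starting at T_2).
Position 13 → subsequence A, term 7 = 40.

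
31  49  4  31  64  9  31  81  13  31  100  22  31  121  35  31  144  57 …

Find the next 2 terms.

Split by position mod 3: positions 1, 4, 7, … form one track, and each other residue class forms its own.
Stream A is 31, 31, 31, 31, 31, 31, which is constant 31.
Stream B is 49, 64, 81, 100, 121, 144, which is the squares 7², 8², 9², ….
Stream C is 4, 9, 13, 22, 35, 57, which is a Fibonacci-like recurrence a_n = a_{n-1} + a_{n-2}.
The 19th slot belongs to stream A; its 7th term is 31.
The 20th slot belongs to stream B; its 7th term is 169.

31, 169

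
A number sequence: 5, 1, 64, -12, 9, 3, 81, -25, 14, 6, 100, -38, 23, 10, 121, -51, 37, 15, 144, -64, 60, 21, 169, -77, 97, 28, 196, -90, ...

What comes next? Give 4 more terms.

157, 36, 225, -103

Taking every 4th term gives 4 separate tracks.
Track A is 5, 9, 14, 23, 37, 60, 97, which is Fibonacci-style (each term is the sum of the two before it).
Track B is 1, 3, 6, 10, 15, 21, 28, which is the triangular numbers T_1, T_2, ….
Track C is 64, 81, 100, 121, 144, 169, 196, which is perfect squares starting at 8².
Track D is -12, -25, -38, -51, -64, -77, -90, which is arithmetic, step −13.
The 29th slot belongs to track A; its 8th term is 157.
Term 30 comes from track B (its 8th entry): 36.
Term 31 comes from track C (its 8th entry): 225.
Position 32 falls in track D as its term 8, giving -103.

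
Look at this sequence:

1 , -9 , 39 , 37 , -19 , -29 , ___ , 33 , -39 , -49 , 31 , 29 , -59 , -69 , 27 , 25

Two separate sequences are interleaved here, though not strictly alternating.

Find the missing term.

35

Positions follow the repeating pattern AABB; grouping by letter gives 2 tracks.
Stream A: 1, -9, -19, -29, -39, -49, -59, -69 (linear: a_n = 11 − 10·n).
Stream B: 39, 37, ?, 33, 31, 29, 27, 25 (arithmetic with common difference −2).
Filling stream B at index 3 by its rule yields 35.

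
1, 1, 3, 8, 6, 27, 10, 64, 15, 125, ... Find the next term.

Odd-indexed and even-indexed terms follow separate rules.
Track A: 1, 3, 6, 10, 15 (triangular numbers n(n+1)/2 for n = 1, 2, …).
Track B: 1, 8, 27, 64, 125 (perfect cubes starting at 1³).
The 11th slot belongs to track A; its 6th term is 21.

21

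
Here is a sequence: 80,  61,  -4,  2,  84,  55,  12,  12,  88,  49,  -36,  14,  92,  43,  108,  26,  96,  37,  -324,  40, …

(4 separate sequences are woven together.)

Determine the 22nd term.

Split by position mod 4 into 4 tracks.
Track A: 80, 84, 88, 92, 96 — arithmetic, step +4.
Track B: 61, 55, 49, 43, 37 — arithmetic with common difference −6.
Track C: -4, 12, -36, 108, -324 — geometric, ×-3 each step.
Track D: 2, 12, 14, 26, 40 — each term equals the sum of the previous two.
Term 22 comes from track B (its 6th entry): 31.

31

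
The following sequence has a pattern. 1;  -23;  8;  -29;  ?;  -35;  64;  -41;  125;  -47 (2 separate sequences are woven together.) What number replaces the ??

Positions 1, 3, 5, … form one subsequence and positions 2, 4, 6, … form another.
Track A is 1, 8, ?, 64, 125, which is the cubes 1³, 2³, 3³, ….
Track B is -23, -29, -35, -41, -47, which is subtracting 6 each time.
The gap is track A's term 3; the rule gives 27.

27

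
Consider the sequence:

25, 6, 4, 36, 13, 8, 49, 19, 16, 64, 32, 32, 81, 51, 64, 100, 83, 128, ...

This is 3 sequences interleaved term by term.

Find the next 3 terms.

The terms cycle through 3 interleaved subsequences.
Track A: 25, 36, 49, 64, 81, 100 — consecutive squares n² from n = 5.
Track B: 6, 13, 19, 32, 51, 83 — each term equals the sum of the previous two.
Track C: 4, 8, 16, 32, 64, 128 — successive powers of 2.
Position 19 → track A, term 7 = 121.
The 20th slot belongs to track B; its 7th term is 134.
Position 21 falls in track C as its term 7, giving 256.

121, 134, 256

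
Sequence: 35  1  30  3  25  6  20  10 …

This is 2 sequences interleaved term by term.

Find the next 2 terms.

The terms cycle through 2 interleaved subsequences.
Track A = 35, 30, 25, 20: arithmetic, step −5.
Track B = 1, 3, 6, 10: triangular numbers n(n+1)/2 for n = 1, 2, ….
Position 9 falls in track A as its term 5, giving 15.
Position 10 falls in track B as its term 5, giving 15.

15, 15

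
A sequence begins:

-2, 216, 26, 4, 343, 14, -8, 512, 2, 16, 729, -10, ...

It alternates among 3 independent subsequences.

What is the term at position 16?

64

Read the sequence 3 terms at a time; column i is its own pattern.
Track A: -2, 4, -8, 16. Geometric, ×-2 each step.
Track B: 216, 343, 512, 729. The cubes 6³, 7³, 8³, ….
Track C: 26, 14, 2, -10. Subtracting 12 each time.
Position 16 → track A, term 6 = 64.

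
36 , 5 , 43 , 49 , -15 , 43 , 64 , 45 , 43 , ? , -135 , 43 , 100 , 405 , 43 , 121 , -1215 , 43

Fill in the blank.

81

Split by position mod 3 into 3 tracks.
Subsequence A: 36, 49, 64, ?, 100, 121. The squares 6², 7², 8², ….
Subsequence B: 5, -15, 45, -135, 405, -1215. A geometric progression (common ratio -3).
Subsequence C: 43, 43, 43, 43, 43, 43. Constant 43.
So the missing entry in subsequence A is 81.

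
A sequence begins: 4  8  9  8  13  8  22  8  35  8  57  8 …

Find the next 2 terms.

92, 8

Positions 1, 3, 5, … form one subsequence and positions 2, 4, 6, … form another.
Stream A is 4, 9, 13, 22, 35, 57, which is each term equals the sum of the previous two.
Stream B is 8, 8, 8, 8, 8, 8, which is constant 8.
The 13th slot belongs to stream A; its 7th term is 92.
The 14th slot belongs to stream B; its 7th term is 8.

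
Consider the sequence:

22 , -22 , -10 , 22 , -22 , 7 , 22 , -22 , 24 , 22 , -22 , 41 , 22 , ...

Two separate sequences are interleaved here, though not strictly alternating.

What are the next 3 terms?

Reading positions in blocks of 3 reveals the pattern AAB — 2 tracks woven together.
Track A: 22, -22, 22, -22, 22, -22, 22, -22, 22. Alternating ±22.
Track B: -10, 7, 24, 41. Arithmetic with common difference +17.
The 14th slot belongs to track A; its 10th term is -22.
The 15th slot belongs to track B; its 5th term is 58.
Position 16 → track A, term 11 = 22.

-22, 58, 22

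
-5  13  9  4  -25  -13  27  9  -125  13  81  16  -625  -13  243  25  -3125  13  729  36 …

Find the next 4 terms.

Split by position mod 4 into 4 tracks.
Track A is -5, -25, -125, -625, -3125, which is a geometric progression (common ratio 5).
Track B is 13, -13, 13, -13, 13, which is oscillating between 13 and -13.
Track C is 9, 27, 81, 243, 729, which is powers of 3.
Track D is 4, 9, 16, 25, 36, which is perfect squares starting at 2².
Term 21 comes from track A (its 6th entry): -15625.
Term 22 comes from track B (its 6th entry): -13.
Position 23 falls in track C as its term 6, giving 2187.
Term 24 comes from track D (its 6th entry): 49.

-15625, -13, 2187, 49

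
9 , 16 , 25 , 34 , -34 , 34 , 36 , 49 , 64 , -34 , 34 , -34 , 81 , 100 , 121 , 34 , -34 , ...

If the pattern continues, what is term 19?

Positions follow the repeating pattern AAABBB; grouping by letter gives 2 tracks.
Track A: 9, 16, 25, 36, 49, 64, 81, 100, 121. Consecutive squares n² from n = 3.
Track B: 34, -34, 34, -34, 34, -34, 34, -34. The oscillation 34·(−1)^(n+1).
Position 19 falls in track A as its term 10, giving 144.

144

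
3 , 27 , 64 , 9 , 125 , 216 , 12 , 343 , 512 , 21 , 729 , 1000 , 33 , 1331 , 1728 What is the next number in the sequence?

The slot pattern repeats as ABB (period 3), so there are 2 interleaved tracks.
Track A: 3, 9, 12, 21, 33. Each term equals the sum of the previous two.
Track B: 27, 64, 125, 216, 343, 512, 729, 1000, 1331, 1728. The cubes 3³, 4³, 5³, ….
Position 16 falls in track A as its term 6, giving 54.

54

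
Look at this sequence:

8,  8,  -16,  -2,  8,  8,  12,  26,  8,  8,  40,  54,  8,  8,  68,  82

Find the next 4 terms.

8, 8, 96, 110

Positions follow the repeating pattern AABB; grouping by letter gives 2 tracks.
Stream A: 8, 8, 8, 8, 8, 8, 8, 8. The constant sequence 8.
Stream B: -16, -2, 12, 26, 40, 54, 68, 82. Adding 14 each time.
Position 17 → stream A, term 9 = 8.
Position 18 falls in stream A as its term 10, giving 8.
Term 19 comes from stream B (its 9th entry): 96.
Term 20 comes from stream B (its 10th entry): 110.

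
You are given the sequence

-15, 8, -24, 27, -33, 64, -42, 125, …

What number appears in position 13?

Positions 1, 3, 5, … form one subsequence and positions 2, 4, 6, … form another.
Track A is -15, -24, -33, -42, which is linear: a_n = -6 − 9·n.
Track B is 8, 27, 64, 125, which is perfect cubes starting at 2³.
Term 13 comes from track A (its 7th entry): -69.

-69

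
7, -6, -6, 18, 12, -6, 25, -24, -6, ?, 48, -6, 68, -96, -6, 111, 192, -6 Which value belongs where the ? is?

43

Taking every 3rd term gives 3 separate tracks.
Stream A: 7, 18, 25, ?, 68, 111. Fibonacci-style (each term is the sum of the two before it).
Stream B: -6, 12, -24, 48, -96, 192. Geometric, ×-2 each step.
Stream C: -6, -6, -6, -6, -6, -6. Always -6.
Stream A's pattern makes the blank 43.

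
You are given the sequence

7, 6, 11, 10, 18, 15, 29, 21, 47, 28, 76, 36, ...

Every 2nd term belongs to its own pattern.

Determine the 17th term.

Taking every 2nd term gives 2 separate tracks.
Track A = 7, 11, 18, 29, 47, 76: each term equals the sum of the previous two.
Track B = 6, 10, 15, 21, 28, 36: triangular numbers n(n+1)/2 for n = 3, 4, ….
Position 17 → track A, term 9 = 322.

322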